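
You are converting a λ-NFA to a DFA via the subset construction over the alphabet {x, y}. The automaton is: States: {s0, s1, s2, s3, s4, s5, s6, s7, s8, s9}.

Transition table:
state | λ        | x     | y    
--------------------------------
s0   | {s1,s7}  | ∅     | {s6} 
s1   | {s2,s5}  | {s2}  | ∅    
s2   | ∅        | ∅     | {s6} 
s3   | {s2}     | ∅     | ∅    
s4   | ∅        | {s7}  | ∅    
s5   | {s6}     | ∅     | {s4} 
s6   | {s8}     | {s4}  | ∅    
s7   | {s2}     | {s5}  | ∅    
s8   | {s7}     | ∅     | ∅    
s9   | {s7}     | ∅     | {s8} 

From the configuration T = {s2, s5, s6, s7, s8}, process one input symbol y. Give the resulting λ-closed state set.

s2 on y → {s6}.
s5 on y → {s4}.
No y-transition from s6, s7, s8.
Union after reading y: {s4, s6}.
Now take the λ-closure:
From s6 via λ: add s8.
From s8 via λ: add s7.
From s7 via λ: add s2.
No new states can be added; the closed set is {s2, s4, s6, s7, s8}.

{s2, s4, s6, s7, s8}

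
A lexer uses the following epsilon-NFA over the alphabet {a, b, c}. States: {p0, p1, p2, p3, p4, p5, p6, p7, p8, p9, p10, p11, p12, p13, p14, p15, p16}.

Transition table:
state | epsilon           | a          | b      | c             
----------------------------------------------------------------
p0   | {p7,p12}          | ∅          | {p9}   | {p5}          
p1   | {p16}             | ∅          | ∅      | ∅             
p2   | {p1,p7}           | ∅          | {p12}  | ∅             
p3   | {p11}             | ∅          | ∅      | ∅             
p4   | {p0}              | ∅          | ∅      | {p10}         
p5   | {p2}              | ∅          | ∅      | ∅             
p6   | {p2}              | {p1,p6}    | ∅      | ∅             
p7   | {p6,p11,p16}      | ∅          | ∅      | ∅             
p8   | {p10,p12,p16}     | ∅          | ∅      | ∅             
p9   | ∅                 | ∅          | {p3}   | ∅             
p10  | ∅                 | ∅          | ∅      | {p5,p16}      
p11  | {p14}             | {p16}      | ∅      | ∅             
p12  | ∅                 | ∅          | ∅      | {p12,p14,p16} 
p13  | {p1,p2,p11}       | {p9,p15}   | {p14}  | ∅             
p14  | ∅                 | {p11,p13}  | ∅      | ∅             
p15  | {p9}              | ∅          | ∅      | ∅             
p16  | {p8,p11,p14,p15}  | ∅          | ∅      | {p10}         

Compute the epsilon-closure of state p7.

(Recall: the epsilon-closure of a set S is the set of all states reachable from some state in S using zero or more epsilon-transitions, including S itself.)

Start with {p7}.
From p7 via epsilon: add p6, p11, p16.
From p6 via epsilon: add p2.
From p11 via epsilon: add p14.
From p16 via epsilon: add p8, p15.
From p2 via epsilon: add p1.
From p8 via epsilon: add p10, p12.
From p15 via epsilon: add p9.
No new states can be added; the closed set is {p1, p2, p6, p7, p8, p9, p10, p11, p12, p14, p15, p16}.

{p1, p2, p6, p7, p8, p9, p10, p11, p12, p14, p15, p16}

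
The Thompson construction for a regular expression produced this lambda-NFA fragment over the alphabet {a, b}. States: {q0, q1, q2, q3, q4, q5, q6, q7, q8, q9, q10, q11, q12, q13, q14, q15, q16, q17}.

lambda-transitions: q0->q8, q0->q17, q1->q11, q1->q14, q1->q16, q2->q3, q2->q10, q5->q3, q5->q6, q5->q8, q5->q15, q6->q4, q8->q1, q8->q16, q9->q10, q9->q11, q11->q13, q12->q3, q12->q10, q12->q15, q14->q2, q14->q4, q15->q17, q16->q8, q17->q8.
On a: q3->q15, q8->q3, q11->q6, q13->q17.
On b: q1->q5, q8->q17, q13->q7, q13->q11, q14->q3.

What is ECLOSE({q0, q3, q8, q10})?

{q0, q1, q2, q3, q4, q8, q10, q11, q13, q14, q16, q17}

Start with {q0, q3, q8, q10}.
From q0 via lambda: add q17.
From q8 via lambda: add q1, q16.
From q1 via lambda: add q11, q14.
From q11 via lambda: add q13.
From q14 via lambda: add q2, q4.
No new states can be added; the closed set is {q0, q1, q2, q3, q4, q8, q10, q11, q13, q14, q16, q17}.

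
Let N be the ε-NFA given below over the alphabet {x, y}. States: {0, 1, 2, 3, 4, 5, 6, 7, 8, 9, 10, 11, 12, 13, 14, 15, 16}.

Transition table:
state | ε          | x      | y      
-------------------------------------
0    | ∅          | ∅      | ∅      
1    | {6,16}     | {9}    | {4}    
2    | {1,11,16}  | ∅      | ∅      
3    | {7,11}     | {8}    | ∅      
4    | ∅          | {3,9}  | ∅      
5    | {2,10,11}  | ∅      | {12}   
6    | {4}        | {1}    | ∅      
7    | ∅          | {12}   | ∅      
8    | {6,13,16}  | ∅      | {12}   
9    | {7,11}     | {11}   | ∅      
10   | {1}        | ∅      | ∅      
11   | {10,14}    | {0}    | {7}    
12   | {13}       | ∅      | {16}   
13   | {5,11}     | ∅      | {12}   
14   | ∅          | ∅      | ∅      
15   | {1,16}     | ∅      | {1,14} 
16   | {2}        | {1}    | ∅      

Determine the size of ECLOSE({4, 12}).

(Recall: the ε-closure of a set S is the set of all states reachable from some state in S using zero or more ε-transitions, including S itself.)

Start with {4, 12}.
From 12 via ε: add 13.
From 13 via ε: add 5, 11.
From 5 via ε: add 2, 10.
From 11 via ε: add 14.
From 2 via ε: add 1, 16.
From 1 via ε: add 6.
ε-closure = {1, 2, 4, 5, 6, 10, 11, 12, 13, 14, 16}, which has 11 states.

11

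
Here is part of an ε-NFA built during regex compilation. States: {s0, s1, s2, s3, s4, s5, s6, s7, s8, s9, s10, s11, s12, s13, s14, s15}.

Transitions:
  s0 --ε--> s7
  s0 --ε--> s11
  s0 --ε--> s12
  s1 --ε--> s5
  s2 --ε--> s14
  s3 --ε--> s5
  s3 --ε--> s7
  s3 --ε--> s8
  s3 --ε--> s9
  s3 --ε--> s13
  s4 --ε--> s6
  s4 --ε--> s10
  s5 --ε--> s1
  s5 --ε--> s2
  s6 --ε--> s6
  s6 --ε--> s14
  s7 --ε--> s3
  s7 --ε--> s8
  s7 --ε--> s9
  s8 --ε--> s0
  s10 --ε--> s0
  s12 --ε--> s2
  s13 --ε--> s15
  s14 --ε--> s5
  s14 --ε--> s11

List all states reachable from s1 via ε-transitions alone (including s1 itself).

Start with {s1}.
From s1 via ε: add s5.
From s5 via ε: add s2.
From s2 via ε: add s14.
From s14 via ε: add s11.
No new states can be added; the closed set is {s1, s2, s5, s11, s14}.

{s1, s2, s5, s11, s14}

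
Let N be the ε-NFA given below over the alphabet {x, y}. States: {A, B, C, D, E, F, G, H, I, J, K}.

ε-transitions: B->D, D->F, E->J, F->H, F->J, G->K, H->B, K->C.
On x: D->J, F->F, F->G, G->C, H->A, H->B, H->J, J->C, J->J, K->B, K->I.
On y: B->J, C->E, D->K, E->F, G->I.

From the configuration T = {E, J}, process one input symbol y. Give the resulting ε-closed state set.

{B, D, F, H, J}

E on y → {F}.
No y-transition from J.
Union after reading y: {F}.
Now take the ε-closure:
From F via ε: add H, J.
From H via ε: add B.
From B via ε: add D.
No new states can be added; the closed set is {B, D, F, H, J}.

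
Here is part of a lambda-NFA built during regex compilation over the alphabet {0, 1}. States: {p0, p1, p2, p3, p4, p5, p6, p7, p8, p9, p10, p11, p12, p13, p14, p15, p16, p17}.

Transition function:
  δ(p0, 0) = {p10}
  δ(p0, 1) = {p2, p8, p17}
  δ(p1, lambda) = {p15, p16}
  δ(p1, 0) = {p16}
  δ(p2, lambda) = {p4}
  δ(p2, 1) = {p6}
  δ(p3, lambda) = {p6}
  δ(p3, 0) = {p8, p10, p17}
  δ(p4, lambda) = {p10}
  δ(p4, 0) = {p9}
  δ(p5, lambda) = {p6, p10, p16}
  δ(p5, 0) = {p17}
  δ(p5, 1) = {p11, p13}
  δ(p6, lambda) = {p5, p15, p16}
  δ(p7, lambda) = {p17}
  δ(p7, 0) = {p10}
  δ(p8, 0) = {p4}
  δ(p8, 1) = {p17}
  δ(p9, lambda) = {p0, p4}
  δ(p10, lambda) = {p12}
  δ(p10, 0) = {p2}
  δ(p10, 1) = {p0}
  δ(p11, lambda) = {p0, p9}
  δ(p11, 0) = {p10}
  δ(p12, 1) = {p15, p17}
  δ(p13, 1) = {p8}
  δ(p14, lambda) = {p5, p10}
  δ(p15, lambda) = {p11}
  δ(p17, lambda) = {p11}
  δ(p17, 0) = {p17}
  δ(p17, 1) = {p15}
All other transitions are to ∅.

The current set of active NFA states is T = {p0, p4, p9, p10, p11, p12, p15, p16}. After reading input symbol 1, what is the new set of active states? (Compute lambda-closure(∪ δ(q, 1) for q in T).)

p0 on 1 → {p2, p8, p17}.
p10 on 1 → {p0}.
p12 on 1 → {p15, p17}.
No 1-transition from p4, p9, p11, p15, p16.
Union after reading 1: {p0, p2, p8, p15, p17}.
Now take the lambda-closure:
From p2 via lambda: add p4.
From p15 via lambda: add p11.
From p4 via lambda: add p10.
From p11 via lambda: add p9.
From p10 via lambda: add p12.
No new states can be added; the closed set is {p0, p2, p4, p8, p9, p10, p11, p12, p15, p17}.

{p0, p2, p4, p8, p9, p10, p11, p12, p15, p17}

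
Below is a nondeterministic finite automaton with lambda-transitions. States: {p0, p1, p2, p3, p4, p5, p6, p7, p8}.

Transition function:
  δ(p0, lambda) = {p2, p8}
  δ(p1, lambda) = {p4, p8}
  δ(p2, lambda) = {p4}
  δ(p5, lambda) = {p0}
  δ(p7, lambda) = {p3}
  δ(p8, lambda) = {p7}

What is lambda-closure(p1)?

{p1, p3, p4, p7, p8}

Start with {p1}.
From p1 via lambda: add p4, p8.
From p8 via lambda: add p7.
From p7 via lambda: add p3.
No new states can be added; the closed set is {p1, p3, p4, p7, p8}.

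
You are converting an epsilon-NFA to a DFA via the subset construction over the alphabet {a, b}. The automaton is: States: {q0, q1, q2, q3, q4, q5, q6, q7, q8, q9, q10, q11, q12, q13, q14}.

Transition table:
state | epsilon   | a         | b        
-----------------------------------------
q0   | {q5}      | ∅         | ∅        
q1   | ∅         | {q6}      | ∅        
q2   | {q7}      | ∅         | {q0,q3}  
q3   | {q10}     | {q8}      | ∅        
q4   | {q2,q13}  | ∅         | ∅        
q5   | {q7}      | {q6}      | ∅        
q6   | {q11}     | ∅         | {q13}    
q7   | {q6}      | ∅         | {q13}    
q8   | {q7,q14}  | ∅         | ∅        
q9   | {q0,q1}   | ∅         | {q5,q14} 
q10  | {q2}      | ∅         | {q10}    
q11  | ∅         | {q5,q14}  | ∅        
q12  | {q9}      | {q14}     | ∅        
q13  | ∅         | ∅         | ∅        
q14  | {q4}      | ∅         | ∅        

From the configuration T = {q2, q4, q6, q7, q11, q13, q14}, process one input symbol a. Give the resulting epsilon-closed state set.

{q2, q4, q5, q6, q7, q11, q13, q14}

q11 on a → {q5, q14}.
No a-transition from q2, q4, q6, q7, q13, q14.
Union after reading a: {q5, q14}.
Now take the epsilon-closure:
From q5 via epsilon: add q7.
From q14 via epsilon: add q4.
From q4 via epsilon: add q2, q13.
From q7 via epsilon: add q6.
From q6 via epsilon: add q11.
No new states can be added; the closed set is {q2, q4, q5, q6, q7, q11, q13, q14}.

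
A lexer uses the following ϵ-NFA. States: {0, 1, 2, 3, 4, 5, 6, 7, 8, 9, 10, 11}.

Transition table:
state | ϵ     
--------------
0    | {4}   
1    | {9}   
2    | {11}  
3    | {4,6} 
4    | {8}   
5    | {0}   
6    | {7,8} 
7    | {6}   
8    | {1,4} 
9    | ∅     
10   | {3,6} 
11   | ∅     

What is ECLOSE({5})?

Start with {5}.
From 5 via ϵ: add 0.
From 0 via ϵ: add 4.
From 4 via ϵ: add 8.
From 8 via ϵ: add 1.
From 1 via ϵ: add 9.
No new states can be added; the closed set is {0, 1, 4, 5, 8, 9}.

{0, 1, 4, 5, 8, 9}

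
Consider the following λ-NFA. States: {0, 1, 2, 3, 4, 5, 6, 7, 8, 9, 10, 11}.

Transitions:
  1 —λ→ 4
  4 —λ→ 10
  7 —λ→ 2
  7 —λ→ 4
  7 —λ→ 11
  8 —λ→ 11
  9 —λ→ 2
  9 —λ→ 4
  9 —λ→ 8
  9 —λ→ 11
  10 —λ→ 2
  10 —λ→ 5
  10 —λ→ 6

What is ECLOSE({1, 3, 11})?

{1, 2, 3, 4, 5, 6, 10, 11}

Start with {1, 3, 11}.
From 1 via λ: add 4.
From 4 via λ: add 10.
From 10 via λ: add 2, 5, 6.
No new states can be added; the closed set is {1, 2, 3, 4, 5, 6, 10, 11}.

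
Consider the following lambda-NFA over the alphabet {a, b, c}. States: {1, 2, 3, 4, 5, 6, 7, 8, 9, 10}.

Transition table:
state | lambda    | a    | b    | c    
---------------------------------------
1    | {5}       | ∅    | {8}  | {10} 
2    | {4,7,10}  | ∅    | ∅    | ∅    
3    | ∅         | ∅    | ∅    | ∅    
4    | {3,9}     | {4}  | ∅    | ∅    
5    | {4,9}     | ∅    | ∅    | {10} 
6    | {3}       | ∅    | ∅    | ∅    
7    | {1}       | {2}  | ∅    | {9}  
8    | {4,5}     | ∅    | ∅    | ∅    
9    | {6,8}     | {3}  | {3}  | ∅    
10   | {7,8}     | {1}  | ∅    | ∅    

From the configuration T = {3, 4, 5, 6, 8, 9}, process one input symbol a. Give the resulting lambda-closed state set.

4 on a → {4}.
9 on a → {3}.
No a-transition from 3, 5, 6, 8.
Union after reading a: {3, 4}.
Now take the lambda-closure:
From 4 via lambda: add 9.
From 9 via lambda: add 6, 8.
From 8 via lambda: add 5.
No new states can be added; the closed set is {3, 4, 5, 6, 8, 9}.

{3, 4, 5, 6, 8, 9}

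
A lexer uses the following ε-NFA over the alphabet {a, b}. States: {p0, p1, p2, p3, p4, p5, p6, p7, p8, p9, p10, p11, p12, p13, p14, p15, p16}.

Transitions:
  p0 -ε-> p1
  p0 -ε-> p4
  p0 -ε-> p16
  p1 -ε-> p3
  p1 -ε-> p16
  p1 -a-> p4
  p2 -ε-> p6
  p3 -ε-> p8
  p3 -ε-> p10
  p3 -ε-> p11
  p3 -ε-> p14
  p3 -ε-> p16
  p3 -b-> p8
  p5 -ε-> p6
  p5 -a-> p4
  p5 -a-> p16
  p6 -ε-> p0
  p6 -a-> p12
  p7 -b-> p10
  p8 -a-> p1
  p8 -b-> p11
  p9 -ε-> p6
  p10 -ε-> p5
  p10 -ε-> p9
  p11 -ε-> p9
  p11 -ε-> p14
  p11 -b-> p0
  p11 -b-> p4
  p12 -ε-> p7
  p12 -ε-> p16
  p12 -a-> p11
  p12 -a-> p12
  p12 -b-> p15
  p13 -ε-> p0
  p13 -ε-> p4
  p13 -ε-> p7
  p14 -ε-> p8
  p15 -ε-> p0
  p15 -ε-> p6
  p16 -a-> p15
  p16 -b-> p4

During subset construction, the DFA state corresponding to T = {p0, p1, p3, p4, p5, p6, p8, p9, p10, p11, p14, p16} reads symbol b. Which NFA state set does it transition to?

p3 on b → {p8}.
p8 on b → {p11}.
p11 on b → {p0, p4}.
p16 on b → {p4}.
No b-transition from p0, p1, p4, p5, p6, p9, p10, p14.
Union after reading b: {p0, p4, p8, p11}.
Now take the ε-closure:
From p0 via ε: add p1, p16.
From p11 via ε: add p9, p14.
From p1 via ε: add p3.
From p9 via ε: add p6.
From p3 via ε: add p10.
From p10 via ε: add p5.
No new states can be added; the closed set is {p0, p1, p3, p4, p5, p6, p8, p9, p10, p11, p14, p16}.

{p0, p1, p3, p4, p5, p6, p8, p9, p10, p11, p14, p16}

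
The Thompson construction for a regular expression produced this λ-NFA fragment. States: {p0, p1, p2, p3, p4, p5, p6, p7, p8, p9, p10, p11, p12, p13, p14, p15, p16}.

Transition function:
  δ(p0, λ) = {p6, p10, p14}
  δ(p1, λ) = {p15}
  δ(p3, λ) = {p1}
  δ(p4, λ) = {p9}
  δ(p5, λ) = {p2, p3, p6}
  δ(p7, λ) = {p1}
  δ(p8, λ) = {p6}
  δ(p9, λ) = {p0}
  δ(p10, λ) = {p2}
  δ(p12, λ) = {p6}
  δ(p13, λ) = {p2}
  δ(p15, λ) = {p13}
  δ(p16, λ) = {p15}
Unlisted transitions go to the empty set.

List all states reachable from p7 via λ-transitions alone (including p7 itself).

Start with {p7}.
From p7 via λ: add p1.
From p1 via λ: add p15.
From p15 via λ: add p13.
From p13 via λ: add p2.
No new states can be added; the closed set is {p1, p2, p7, p13, p15}.

{p1, p2, p7, p13, p15}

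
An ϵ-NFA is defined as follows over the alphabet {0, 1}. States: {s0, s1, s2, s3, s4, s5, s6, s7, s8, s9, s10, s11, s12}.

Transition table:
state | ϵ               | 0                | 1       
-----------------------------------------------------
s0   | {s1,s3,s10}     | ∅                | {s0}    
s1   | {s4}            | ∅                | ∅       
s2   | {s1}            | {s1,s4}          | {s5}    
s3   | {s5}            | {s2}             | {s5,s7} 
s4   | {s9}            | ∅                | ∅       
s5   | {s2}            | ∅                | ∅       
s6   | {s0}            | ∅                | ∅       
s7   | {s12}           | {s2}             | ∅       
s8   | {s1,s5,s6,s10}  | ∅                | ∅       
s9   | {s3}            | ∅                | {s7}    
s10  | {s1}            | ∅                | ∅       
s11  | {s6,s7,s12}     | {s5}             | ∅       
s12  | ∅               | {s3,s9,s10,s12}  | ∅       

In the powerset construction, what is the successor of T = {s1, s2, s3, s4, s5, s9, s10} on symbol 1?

{s1, s2, s3, s4, s5, s7, s9, s12}

s2 on 1 → {s5}.
s3 on 1 → {s5, s7}.
s9 on 1 → {s7}.
No 1-transition from s1, s4, s5, s10.
Union after reading 1: {s5, s7}.
Now take the ϵ-closure:
From s5 via ϵ: add s2.
From s7 via ϵ: add s12.
From s2 via ϵ: add s1.
From s1 via ϵ: add s4.
From s4 via ϵ: add s9.
From s9 via ϵ: add s3.
No new states can be added; the closed set is {s1, s2, s3, s4, s5, s7, s9, s12}.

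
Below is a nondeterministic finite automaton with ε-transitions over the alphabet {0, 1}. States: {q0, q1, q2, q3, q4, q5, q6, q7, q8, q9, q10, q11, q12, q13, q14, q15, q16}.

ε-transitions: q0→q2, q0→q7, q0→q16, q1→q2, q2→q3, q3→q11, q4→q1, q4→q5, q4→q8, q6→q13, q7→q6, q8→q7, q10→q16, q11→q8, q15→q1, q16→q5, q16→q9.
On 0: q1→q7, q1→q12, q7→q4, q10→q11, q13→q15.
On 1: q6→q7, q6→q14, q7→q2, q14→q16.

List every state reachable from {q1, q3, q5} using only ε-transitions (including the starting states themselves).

{q1, q2, q3, q5, q6, q7, q8, q11, q13}

Start with {q1, q3, q5}.
From q1 via ε: add q2.
From q3 via ε: add q11.
From q11 via ε: add q8.
From q8 via ε: add q7.
From q7 via ε: add q6.
From q6 via ε: add q13.
No new states can be added; the closed set is {q1, q2, q3, q5, q6, q7, q8, q11, q13}.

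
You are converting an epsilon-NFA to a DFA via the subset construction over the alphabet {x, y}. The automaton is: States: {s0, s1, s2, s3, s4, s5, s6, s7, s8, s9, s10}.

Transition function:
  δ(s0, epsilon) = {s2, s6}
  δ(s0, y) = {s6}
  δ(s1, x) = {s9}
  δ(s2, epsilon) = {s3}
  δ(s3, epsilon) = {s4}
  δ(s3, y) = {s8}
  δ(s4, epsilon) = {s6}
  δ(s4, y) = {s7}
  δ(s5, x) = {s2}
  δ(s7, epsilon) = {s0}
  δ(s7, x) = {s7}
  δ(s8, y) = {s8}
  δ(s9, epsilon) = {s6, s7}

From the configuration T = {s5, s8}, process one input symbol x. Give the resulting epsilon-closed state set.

{s2, s3, s4, s6}

s5 on x → {s2}.
No x-transition from s8.
Union after reading x: {s2}.
Now take the epsilon-closure:
From s2 via epsilon: add s3.
From s3 via epsilon: add s4.
From s4 via epsilon: add s6.
No new states can be added; the closed set is {s2, s3, s4, s6}.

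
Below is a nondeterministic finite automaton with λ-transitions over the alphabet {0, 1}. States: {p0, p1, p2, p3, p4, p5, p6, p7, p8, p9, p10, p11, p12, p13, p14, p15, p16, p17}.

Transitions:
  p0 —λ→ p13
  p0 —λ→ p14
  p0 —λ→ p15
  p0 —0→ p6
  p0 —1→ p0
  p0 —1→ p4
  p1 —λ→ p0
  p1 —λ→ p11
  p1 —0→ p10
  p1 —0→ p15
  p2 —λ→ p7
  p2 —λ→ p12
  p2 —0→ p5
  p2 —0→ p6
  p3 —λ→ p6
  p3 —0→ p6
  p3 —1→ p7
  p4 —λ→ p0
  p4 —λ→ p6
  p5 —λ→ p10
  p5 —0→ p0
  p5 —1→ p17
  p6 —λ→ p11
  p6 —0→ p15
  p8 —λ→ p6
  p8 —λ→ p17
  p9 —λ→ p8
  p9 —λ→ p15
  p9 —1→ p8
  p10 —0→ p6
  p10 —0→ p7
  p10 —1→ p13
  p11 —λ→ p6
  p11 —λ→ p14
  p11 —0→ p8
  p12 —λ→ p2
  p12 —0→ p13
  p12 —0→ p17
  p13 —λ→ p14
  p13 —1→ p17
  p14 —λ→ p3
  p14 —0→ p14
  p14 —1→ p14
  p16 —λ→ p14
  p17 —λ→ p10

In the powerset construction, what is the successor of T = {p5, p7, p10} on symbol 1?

p5 on 1 → {p17}.
p10 on 1 → {p13}.
No 1-transition from p7.
Union after reading 1: {p13, p17}.
Now take the λ-closure:
From p13 via λ: add p14.
From p17 via λ: add p10.
From p14 via λ: add p3.
From p3 via λ: add p6.
From p6 via λ: add p11.
No new states can be added; the closed set is {p3, p6, p10, p11, p13, p14, p17}.

{p3, p6, p10, p11, p13, p14, p17}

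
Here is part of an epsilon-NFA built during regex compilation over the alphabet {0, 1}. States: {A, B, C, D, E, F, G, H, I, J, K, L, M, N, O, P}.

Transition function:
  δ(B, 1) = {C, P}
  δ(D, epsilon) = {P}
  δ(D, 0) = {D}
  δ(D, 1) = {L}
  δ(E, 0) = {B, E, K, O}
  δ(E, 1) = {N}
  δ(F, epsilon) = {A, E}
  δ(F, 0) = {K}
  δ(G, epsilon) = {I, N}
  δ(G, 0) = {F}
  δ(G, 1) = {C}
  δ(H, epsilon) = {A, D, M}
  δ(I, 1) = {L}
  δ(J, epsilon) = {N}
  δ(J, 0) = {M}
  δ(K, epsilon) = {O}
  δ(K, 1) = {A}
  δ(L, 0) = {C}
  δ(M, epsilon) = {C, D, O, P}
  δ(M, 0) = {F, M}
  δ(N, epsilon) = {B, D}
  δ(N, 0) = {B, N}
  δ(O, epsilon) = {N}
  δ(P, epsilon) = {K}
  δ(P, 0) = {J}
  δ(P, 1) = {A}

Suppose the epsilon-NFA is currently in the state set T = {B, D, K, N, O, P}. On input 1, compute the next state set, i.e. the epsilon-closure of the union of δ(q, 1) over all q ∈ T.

{A, B, C, D, K, L, N, O, P}

B on 1 → {C, P}.
D on 1 → {L}.
K on 1 → {A}.
P on 1 → {A}.
No 1-transition from N, O.
Union after reading 1: {A, C, L, P}.
Now take the epsilon-closure:
From P via epsilon: add K.
From K via epsilon: add O.
From O via epsilon: add N.
From N via epsilon: add B, D.
No new states can be added; the closed set is {A, B, C, D, K, L, N, O, P}.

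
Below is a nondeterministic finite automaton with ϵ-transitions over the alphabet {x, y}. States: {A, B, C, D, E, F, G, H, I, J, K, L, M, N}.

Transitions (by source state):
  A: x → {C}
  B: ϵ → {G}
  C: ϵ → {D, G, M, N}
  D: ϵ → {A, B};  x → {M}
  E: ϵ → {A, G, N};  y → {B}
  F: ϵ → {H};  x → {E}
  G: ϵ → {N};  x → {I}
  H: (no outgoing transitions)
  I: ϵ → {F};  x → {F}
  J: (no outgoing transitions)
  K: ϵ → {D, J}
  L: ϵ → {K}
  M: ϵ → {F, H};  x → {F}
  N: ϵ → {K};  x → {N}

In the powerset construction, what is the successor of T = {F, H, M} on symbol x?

F on x → {E}.
M on x → {F}.
No x-transition from H.
Union after reading x: {E, F}.
Now take the ϵ-closure:
From E via ϵ: add A, G, N.
From F via ϵ: add H.
From N via ϵ: add K.
From K via ϵ: add D, J.
From D via ϵ: add B.
No new states can be added; the closed set is {A, B, D, E, F, G, H, J, K, N}.

{A, B, D, E, F, G, H, J, K, N}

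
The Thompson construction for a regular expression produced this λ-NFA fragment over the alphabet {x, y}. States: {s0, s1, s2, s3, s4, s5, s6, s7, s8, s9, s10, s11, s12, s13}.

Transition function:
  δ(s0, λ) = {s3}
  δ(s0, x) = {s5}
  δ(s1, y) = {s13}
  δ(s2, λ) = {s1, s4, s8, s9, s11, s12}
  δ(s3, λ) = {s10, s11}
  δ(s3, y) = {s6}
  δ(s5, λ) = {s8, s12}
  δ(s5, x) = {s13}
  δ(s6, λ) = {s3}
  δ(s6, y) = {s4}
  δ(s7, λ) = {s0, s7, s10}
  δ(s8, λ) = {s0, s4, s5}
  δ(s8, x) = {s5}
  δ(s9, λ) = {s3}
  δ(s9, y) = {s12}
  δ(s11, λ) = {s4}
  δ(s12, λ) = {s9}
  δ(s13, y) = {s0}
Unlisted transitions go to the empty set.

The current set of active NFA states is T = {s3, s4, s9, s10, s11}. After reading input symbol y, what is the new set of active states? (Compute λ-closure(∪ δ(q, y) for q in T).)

s3 on y → {s6}.
s9 on y → {s12}.
No y-transition from s4, s10, s11.
Union after reading y: {s6, s12}.
Now take the λ-closure:
From s6 via λ: add s3.
From s12 via λ: add s9.
From s3 via λ: add s10, s11.
From s11 via λ: add s4.
No new states can be added; the closed set is {s3, s4, s6, s9, s10, s11, s12}.

{s3, s4, s6, s9, s10, s11, s12}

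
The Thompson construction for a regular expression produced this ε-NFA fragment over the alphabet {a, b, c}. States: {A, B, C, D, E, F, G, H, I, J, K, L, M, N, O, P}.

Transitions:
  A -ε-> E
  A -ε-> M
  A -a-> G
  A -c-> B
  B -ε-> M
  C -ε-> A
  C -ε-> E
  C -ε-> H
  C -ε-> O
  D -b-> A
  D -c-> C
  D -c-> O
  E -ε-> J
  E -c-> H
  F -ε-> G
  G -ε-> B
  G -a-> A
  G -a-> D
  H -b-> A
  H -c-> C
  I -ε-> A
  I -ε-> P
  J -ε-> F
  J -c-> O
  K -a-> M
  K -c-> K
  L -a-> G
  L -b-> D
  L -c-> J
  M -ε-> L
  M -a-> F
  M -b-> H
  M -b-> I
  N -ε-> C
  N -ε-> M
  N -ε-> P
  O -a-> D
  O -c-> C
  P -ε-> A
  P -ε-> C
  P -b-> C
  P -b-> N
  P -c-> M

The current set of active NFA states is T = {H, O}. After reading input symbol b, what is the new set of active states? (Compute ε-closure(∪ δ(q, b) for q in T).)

{A, B, E, F, G, J, L, M}

H on b → {A}.
No b-transition from O.
Union after reading b: {A}.
Now take the ε-closure:
From A via ε: add E, M.
From E via ε: add J.
From M via ε: add L.
From J via ε: add F.
From F via ε: add G.
From G via ε: add B.
No new states can be added; the closed set is {A, B, E, F, G, J, L, M}.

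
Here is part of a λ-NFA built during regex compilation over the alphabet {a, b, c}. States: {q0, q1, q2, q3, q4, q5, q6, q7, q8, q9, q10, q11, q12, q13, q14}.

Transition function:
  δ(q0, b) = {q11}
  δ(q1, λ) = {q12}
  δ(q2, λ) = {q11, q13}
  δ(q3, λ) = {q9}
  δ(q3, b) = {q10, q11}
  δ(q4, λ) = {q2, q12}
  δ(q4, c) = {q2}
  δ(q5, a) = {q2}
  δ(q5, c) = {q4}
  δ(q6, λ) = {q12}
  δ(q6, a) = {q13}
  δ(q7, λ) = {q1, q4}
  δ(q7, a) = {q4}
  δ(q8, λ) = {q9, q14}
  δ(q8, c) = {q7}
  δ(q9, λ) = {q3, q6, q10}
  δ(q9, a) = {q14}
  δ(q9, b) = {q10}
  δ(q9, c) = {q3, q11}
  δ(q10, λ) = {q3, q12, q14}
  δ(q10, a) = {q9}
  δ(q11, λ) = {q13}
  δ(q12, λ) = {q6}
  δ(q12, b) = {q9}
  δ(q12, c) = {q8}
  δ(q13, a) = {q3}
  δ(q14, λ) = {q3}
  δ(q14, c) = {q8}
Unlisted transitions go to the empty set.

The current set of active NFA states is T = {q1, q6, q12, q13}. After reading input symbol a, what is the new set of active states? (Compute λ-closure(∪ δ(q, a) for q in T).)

{q3, q6, q9, q10, q12, q13, q14}

q6 on a → {q13}.
q13 on a → {q3}.
No a-transition from q1, q12.
Union after reading a: {q3, q13}.
Now take the λ-closure:
From q3 via λ: add q9.
From q9 via λ: add q6, q10.
From q6 via λ: add q12.
From q10 via λ: add q14.
No new states can be added; the closed set is {q3, q6, q9, q10, q12, q13, q14}.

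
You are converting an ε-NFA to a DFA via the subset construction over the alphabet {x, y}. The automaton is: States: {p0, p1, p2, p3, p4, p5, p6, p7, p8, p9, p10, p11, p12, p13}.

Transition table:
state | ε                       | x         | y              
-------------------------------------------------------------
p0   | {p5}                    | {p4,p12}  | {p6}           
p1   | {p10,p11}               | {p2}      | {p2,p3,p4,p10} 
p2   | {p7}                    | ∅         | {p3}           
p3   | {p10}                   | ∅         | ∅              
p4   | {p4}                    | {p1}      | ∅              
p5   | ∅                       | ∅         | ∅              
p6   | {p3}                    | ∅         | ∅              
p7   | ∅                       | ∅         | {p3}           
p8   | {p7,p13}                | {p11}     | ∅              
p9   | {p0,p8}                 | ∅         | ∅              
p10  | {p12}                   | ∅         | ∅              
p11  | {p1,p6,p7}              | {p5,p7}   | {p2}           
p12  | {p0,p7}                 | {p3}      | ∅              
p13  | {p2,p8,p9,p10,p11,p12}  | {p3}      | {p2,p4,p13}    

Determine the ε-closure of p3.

Start with {p3}.
From p3 via ε: add p10.
From p10 via ε: add p12.
From p12 via ε: add p0, p7.
From p0 via ε: add p5.
No new states can be added; the closed set is {p0, p3, p5, p7, p10, p12}.

{p0, p3, p5, p7, p10, p12}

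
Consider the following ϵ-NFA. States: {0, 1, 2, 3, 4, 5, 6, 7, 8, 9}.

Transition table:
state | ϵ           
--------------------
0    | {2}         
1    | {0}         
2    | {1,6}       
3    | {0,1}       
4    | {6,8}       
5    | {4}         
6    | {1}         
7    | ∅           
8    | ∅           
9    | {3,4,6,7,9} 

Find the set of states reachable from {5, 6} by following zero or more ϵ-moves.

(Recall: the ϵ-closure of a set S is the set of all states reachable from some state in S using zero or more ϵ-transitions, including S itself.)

Start with {5, 6}.
From 5 via ϵ: add 4.
From 6 via ϵ: add 1.
From 1 via ϵ: add 0.
From 4 via ϵ: add 8.
From 0 via ϵ: add 2.
No new states can be added; the closed set is {0, 1, 2, 4, 5, 6, 8}.

{0, 1, 2, 4, 5, 6, 8}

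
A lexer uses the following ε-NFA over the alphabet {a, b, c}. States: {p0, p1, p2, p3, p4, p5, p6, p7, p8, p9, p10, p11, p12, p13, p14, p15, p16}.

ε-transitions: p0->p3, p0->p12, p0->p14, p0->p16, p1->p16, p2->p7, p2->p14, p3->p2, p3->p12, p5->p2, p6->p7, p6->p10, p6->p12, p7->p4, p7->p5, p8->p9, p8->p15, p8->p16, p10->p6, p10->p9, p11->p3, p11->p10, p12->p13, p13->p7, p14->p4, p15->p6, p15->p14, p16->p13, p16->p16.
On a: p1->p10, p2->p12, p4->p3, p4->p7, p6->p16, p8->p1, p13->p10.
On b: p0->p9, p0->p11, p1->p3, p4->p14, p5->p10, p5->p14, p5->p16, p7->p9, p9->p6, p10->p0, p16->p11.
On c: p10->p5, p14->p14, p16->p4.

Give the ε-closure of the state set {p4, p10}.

Start with {p4, p10}.
From p10 via ε: add p6, p9.
From p6 via ε: add p7, p12.
From p7 via ε: add p5.
From p12 via ε: add p13.
From p5 via ε: add p2.
From p2 via ε: add p14.
No new states can be added; the closed set is {p2, p4, p5, p6, p7, p9, p10, p12, p13, p14}.

{p2, p4, p5, p6, p7, p9, p10, p12, p13, p14}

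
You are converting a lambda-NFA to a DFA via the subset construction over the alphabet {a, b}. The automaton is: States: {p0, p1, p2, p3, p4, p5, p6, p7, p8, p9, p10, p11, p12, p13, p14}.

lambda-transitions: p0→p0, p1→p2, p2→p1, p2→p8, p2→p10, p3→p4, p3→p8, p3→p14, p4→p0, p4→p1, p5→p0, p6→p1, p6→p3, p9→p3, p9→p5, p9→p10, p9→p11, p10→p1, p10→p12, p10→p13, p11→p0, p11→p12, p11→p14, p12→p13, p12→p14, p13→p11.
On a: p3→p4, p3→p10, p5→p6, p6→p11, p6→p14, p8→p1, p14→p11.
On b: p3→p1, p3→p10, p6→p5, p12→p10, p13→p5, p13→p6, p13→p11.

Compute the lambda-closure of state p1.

Start with {p1}.
From p1 via lambda: add p2.
From p2 via lambda: add p8, p10.
From p10 via lambda: add p12, p13.
From p12 via lambda: add p14.
From p13 via lambda: add p11.
From p11 via lambda: add p0.
No new states can be added; the closed set is {p0, p1, p2, p8, p10, p11, p12, p13, p14}.

{p0, p1, p2, p8, p10, p11, p12, p13, p14}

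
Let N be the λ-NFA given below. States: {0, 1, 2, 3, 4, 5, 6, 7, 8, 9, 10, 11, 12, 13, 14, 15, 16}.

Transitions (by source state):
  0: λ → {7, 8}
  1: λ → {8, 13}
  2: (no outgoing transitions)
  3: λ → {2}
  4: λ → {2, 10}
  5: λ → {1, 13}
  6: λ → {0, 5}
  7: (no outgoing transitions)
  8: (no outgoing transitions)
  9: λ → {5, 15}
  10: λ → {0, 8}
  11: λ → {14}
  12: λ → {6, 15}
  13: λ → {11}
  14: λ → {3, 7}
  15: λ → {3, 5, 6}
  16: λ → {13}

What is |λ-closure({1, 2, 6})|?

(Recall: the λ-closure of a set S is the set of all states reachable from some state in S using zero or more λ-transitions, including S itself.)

Start with {1, 2, 6}.
From 1 via λ: add 8, 13.
From 6 via λ: add 0, 5.
From 0 via λ: add 7.
From 13 via λ: add 11.
From 11 via λ: add 14.
From 14 via λ: add 3.
λ-closure = {0, 1, 2, 3, 5, 6, 7, 8, 11, 13, 14}, which has 11 states.

11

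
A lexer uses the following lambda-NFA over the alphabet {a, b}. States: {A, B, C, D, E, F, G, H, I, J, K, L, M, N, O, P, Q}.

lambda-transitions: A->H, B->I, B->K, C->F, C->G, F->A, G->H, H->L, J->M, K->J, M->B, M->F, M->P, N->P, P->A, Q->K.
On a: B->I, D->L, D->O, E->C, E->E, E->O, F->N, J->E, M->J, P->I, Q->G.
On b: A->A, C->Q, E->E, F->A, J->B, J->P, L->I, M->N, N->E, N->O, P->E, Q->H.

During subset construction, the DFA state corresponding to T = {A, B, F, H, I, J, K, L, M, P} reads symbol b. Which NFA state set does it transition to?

{A, B, E, F, H, I, J, K, L, M, N, P}

A on b → {A}.
F on b → {A}.
J on b → {B, P}.
L on b → {I}.
M on b → {N}.
P on b → {E}.
No b-transition from B, H, I, K.
Union after reading b: {A, B, E, I, N, P}.
Now take the lambda-closure:
From A via lambda: add H.
From B via lambda: add K.
From H via lambda: add L.
From K via lambda: add J.
From J via lambda: add M.
From M via lambda: add F.
No new states can be added; the closed set is {A, B, E, F, H, I, J, K, L, M, N, P}.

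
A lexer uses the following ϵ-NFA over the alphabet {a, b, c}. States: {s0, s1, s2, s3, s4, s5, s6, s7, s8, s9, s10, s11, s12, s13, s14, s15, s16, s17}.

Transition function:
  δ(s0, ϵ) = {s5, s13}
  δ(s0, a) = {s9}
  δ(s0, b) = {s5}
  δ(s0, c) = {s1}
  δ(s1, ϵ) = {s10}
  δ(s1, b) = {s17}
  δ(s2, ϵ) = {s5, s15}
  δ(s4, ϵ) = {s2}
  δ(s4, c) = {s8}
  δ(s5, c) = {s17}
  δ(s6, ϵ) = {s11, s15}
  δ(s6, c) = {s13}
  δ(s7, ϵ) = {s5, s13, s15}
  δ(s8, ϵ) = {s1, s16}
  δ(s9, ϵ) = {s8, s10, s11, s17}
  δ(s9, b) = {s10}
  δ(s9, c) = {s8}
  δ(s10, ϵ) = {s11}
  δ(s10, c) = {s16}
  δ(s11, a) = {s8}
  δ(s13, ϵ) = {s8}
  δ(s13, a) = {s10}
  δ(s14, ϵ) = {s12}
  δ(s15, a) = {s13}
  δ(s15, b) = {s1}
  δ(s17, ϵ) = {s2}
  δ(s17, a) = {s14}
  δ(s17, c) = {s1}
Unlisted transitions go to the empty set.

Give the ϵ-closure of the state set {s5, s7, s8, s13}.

Start with {s5, s7, s8, s13}.
From s7 via ϵ: add s15.
From s8 via ϵ: add s1, s16.
From s1 via ϵ: add s10.
From s10 via ϵ: add s11.
No new states can be added; the closed set is {s1, s5, s7, s8, s10, s11, s13, s15, s16}.

{s1, s5, s7, s8, s10, s11, s13, s15, s16}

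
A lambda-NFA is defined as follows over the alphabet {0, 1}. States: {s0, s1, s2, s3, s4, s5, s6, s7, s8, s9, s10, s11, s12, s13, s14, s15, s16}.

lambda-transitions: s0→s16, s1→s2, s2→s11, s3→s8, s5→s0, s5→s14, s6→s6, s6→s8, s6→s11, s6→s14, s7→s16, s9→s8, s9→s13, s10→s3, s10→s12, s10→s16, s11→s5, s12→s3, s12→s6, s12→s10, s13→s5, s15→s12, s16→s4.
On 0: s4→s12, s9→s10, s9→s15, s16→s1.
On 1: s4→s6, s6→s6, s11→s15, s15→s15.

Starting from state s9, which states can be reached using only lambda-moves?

{s0, s4, s5, s8, s9, s13, s14, s16}

Start with {s9}.
From s9 via lambda: add s8, s13.
From s13 via lambda: add s5.
From s5 via lambda: add s0, s14.
From s0 via lambda: add s16.
From s16 via lambda: add s4.
No new states can be added; the closed set is {s0, s4, s5, s8, s9, s13, s14, s16}.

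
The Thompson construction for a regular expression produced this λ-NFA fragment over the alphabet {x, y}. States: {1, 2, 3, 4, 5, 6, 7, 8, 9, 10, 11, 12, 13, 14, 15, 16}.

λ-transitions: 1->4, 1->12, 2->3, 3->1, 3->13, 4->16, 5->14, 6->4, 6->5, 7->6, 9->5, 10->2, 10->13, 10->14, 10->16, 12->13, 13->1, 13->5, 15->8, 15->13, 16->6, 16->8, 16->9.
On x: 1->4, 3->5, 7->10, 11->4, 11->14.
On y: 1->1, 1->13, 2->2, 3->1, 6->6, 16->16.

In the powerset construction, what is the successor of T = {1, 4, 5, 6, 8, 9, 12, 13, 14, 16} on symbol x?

1 on x → {4}.
No x-transition from 4, 5, 6, 8, 9, 12, 13, 14, 16.
Union after reading x: {4}.
Now take the λ-closure:
From 4 via λ: add 16.
From 16 via λ: add 6, 8, 9.
From 6 via λ: add 5.
From 5 via λ: add 14.
No new states can be added; the closed set is {4, 5, 6, 8, 9, 14, 16}.

{4, 5, 6, 8, 9, 14, 16}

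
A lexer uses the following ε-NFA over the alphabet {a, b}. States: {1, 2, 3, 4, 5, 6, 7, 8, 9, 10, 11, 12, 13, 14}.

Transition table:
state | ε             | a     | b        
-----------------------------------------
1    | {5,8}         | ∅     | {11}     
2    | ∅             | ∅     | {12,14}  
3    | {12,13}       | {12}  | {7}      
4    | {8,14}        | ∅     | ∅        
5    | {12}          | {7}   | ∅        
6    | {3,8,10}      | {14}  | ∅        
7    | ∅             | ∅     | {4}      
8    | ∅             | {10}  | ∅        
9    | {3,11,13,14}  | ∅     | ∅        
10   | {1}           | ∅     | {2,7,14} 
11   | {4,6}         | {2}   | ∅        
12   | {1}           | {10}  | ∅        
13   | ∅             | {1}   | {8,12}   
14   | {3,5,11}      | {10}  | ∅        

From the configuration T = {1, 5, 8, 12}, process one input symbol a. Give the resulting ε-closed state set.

5 on a → {7}.
8 on a → {10}.
12 on a → {10}.
No a-transition from 1.
Union after reading a: {7, 10}.
Now take the ε-closure:
From 10 via ε: add 1.
From 1 via ε: add 5, 8.
From 5 via ε: add 12.
No new states can be added; the closed set is {1, 5, 7, 8, 10, 12}.

{1, 5, 7, 8, 10, 12}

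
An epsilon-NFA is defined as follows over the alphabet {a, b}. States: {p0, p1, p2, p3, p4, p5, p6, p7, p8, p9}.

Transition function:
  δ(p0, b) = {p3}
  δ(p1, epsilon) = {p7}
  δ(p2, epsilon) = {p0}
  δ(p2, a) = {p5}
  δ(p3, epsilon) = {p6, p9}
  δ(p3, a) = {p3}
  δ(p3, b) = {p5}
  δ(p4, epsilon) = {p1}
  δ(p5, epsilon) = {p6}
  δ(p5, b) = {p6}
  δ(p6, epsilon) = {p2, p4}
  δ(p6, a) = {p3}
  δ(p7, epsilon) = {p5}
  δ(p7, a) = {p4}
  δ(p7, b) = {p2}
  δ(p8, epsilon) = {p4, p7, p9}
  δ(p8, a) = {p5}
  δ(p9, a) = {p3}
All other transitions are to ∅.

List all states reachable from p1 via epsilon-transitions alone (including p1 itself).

Start with {p1}.
From p1 via epsilon: add p7.
From p7 via epsilon: add p5.
From p5 via epsilon: add p6.
From p6 via epsilon: add p2, p4.
From p2 via epsilon: add p0.
No new states can be added; the closed set is {p0, p1, p2, p4, p5, p6, p7}.

{p0, p1, p2, p4, p5, p6, p7}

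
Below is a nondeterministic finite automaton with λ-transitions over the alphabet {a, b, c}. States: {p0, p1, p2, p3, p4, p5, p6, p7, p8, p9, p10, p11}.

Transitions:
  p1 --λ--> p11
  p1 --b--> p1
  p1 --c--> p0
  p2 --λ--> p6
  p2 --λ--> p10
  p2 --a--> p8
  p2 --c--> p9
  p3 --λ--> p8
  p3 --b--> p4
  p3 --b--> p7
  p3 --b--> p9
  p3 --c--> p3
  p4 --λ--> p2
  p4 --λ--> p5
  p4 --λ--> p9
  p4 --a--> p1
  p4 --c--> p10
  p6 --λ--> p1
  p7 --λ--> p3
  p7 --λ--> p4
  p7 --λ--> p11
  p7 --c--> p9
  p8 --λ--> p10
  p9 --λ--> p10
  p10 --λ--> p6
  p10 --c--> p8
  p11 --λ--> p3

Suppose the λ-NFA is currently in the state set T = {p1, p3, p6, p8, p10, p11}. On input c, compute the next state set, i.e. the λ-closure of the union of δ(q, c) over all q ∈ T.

{p0, p1, p3, p6, p8, p10, p11}

p1 on c → {p0}.
p3 on c → {p3}.
p10 on c → {p8}.
No c-transition from p6, p8, p11.
Union after reading c: {p0, p3, p8}.
Now take the λ-closure:
From p8 via λ: add p10.
From p10 via λ: add p6.
From p6 via λ: add p1.
From p1 via λ: add p11.
No new states can be added; the closed set is {p0, p1, p3, p6, p8, p10, p11}.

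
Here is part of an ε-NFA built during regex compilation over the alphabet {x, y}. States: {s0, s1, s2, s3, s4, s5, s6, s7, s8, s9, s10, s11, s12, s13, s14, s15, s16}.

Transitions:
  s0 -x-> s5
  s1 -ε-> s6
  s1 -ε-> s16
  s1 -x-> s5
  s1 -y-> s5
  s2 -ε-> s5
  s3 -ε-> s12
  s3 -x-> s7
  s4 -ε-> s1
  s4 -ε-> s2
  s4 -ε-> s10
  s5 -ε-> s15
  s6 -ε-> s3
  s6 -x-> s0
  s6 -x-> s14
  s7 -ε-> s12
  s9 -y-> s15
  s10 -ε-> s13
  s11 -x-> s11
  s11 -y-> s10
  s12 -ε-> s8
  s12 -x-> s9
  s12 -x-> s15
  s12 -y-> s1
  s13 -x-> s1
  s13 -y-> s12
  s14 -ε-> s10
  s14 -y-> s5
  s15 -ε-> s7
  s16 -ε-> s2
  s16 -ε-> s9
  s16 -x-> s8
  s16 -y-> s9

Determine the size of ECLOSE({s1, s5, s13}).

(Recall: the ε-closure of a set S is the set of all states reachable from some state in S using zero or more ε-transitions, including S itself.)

12

Start with {s1, s5, s13}.
From s1 via ε: add s6, s16.
From s5 via ε: add s15.
From s6 via ε: add s3.
From s15 via ε: add s7.
From s16 via ε: add s2, s9.
From s3 via ε: add s12.
From s12 via ε: add s8.
ε-closure = {s1, s2, s3, s5, s6, s7, s8, s9, s12, s13, s15, s16}, which has 12 states.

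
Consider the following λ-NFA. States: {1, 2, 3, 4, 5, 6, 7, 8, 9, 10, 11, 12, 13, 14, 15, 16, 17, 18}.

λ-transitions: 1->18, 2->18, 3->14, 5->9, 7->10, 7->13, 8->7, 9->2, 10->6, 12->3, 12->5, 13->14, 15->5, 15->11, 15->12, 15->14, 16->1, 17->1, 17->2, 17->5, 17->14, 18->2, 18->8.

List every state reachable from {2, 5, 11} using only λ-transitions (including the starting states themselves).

{2, 5, 6, 7, 8, 9, 10, 11, 13, 14, 18}

Start with {2, 5, 11}.
From 2 via λ: add 18.
From 5 via λ: add 9.
From 18 via λ: add 8.
From 8 via λ: add 7.
From 7 via λ: add 10, 13.
From 10 via λ: add 6.
From 13 via λ: add 14.
No new states can be added; the closed set is {2, 5, 6, 7, 8, 9, 10, 11, 13, 14, 18}.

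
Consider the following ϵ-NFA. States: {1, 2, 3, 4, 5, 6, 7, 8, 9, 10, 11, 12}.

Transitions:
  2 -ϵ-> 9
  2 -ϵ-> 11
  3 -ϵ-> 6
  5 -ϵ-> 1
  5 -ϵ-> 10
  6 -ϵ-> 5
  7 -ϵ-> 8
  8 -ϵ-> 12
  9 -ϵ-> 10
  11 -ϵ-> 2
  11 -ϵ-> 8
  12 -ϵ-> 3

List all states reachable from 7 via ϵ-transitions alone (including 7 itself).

Start with {7}.
From 7 via ϵ: add 8.
From 8 via ϵ: add 12.
From 12 via ϵ: add 3.
From 3 via ϵ: add 6.
From 6 via ϵ: add 5.
From 5 via ϵ: add 1, 10.
No new states can be added; the closed set is {1, 3, 5, 6, 7, 8, 10, 12}.

{1, 3, 5, 6, 7, 8, 10, 12}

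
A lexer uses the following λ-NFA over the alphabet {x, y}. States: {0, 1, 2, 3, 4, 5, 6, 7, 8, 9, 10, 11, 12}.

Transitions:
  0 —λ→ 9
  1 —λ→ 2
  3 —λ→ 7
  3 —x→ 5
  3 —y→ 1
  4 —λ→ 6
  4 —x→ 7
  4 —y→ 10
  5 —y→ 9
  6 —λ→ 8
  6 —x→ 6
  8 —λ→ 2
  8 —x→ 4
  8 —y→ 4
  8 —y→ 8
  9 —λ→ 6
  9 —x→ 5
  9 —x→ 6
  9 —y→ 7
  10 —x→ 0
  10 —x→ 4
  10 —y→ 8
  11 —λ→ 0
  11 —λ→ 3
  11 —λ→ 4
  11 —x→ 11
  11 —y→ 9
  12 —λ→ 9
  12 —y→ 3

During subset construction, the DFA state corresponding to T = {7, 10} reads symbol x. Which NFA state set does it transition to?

{0, 2, 4, 6, 8, 9}

10 on x → {0, 4}.
No x-transition from 7.
Union after reading x: {0, 4}.
Now take the λ-closure:
From 0 via λ: add 9.
From 4 via λ: add 6.
From 6 via λ: add 8.
From 8 via λ: add 2.
No new states can be added; the closed set is {0, 2, 4, 6, 8, 9}.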